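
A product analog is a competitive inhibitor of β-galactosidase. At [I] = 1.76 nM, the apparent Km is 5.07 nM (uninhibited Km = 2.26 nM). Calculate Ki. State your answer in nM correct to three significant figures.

1.42 nM

Competitive: Km,app = α·Km with α = 1 + [I]/Ki.
α = Km,app/Km = 5.07/2.26 = 2.243.
Ki = [I]/(α − 1) = 1.76/1.243 = 1.42 nM.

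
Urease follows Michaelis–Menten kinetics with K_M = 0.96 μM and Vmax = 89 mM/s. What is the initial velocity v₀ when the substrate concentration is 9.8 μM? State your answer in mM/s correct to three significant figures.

v = Vmax·[S]/(Km + [S]) = 89 × 9.8 / (0.96 + 9.8)
  = 872.2 / 10.76 = 81.1 mM/s.

81.1 mM/s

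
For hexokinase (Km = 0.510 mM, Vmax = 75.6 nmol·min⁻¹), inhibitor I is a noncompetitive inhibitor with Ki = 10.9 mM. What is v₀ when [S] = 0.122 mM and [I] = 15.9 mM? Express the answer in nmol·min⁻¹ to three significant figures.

5.94 nmol·min⁻¹

α = 1 + [I]/Ki = 1 + 15.9/10.9 = 2.459.
For a noncompetitive inhibitor, Vmax is reduced to Vmax/α while Km is unchanged: Km,app = 0.510 mM, Vmax,app = 30.7 nmol·min⁻¹.
v = Vmax,app·[S]/(Km,app + [S]) = 30.7 × 0.122/(0.510 + 0.122) = 5.94 nmol·min⁻¹.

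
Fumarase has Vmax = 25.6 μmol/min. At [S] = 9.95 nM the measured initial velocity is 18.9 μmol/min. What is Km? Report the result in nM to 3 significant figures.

v/Vmax = 18.9/25.6 = 0.7383 = [S]/(Km+[S]).
So Km + [S] = [S]/0.7383 = 13.48 nM, giving Km = 13.48 − 9.95 = 3.53 nM.

3.53 nM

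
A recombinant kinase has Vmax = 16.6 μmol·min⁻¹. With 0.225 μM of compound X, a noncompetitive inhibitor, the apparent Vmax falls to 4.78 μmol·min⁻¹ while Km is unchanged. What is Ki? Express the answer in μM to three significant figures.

Noncompetitive: Vmax,app = Vmax/α with α = 1 + [I]/Ki.
α = Vmax/Vmax,app = 16.6/4.78 = 3.473.
Ki = [I]/(α − 1) = 0.225/2.473 = 0.0910 μM.

0.0910 μM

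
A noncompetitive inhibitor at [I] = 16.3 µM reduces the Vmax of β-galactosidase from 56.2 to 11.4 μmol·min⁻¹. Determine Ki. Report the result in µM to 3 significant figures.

Noncompetitive: Vmax,app = Vmax/α with α = 1 + [I]/Ki.
α = Vmax/Vmax,app = 56.2/11.4 = 4.930.
Ki = [I]/(α − 1) = 16.3/3.930 = 4.15 µM.

4.15 µM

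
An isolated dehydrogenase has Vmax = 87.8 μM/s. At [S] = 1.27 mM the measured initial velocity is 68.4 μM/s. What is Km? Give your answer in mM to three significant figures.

From v = Vmax[S]/(Km+[S]), Km = [S](Vmax − v)/v.
Km = 1.27 × (87.8 − 68.4) / 68.4 = 24.64/68.4 = 0.360 mM.

0.360 mM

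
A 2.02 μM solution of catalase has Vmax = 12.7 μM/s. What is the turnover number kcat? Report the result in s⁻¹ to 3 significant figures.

6.29 s⁻¹

kcat = Vmax/[E]total = 12.7 μM/s / 2.02 μM = 6.29 s⁻¹.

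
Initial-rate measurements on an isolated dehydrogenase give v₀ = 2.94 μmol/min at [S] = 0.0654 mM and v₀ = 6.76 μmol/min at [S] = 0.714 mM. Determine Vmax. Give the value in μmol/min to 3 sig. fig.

7.78 μmol/min

From v = Vmax[S]/(Km+[S]), each point gives Vmax = v(Km+[S])/[S].
Equating: 2.94(Km+0.0654)/0.0654 = 6.76(Km+0.714)/0.714.
44.95·Km + 2.94 = 9.468·Km + 6.76, so (44.95 − 9.468)·Km = 6.76 − 2.94.
Km = 3.820/35.49 = 0.108 mM; then Vmax = 2.94(0.108+0.0654)/0.0654 = 7.78 μmol/min.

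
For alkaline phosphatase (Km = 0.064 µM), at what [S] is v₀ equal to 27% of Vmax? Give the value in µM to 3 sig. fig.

v/Vmax = [S]/(Km+[S]) = 0.27, so [S] = Km·0.27/(1 − 0.27) = 0.064 × 0.3699.
[S] = 0.0237 µM.

0.0237 µM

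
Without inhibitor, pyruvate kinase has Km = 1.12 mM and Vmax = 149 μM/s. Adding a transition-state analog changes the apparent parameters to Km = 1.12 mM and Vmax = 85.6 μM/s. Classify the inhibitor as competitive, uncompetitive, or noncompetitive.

Vmax decreases (149 → 85.6 μM/s) while Km is unchanged — pure noncompetitive inhibition.

noncompetitive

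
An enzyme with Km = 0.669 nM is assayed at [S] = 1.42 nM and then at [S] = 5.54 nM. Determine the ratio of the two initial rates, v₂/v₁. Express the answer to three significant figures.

Since Vmax cancels, v₂/v₁ = [S]₂(Km+[S]₁) / [S]₁(Km+[S]₂).
= 5.54×(0.669+1.42) / (1.42×(0.669+5.54)) = 11.57/8.817 = 1.31.

1.31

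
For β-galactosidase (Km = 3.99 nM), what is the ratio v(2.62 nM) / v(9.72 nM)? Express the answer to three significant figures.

0.559

The fractional saturations are [S]/(Km+[S]) = 9.72/13.71 = 0.7090 and 2.62/6.610 = 0.3964.
v₂/v₁ is just their ratio: 0.3964/0.7090 = 0.559.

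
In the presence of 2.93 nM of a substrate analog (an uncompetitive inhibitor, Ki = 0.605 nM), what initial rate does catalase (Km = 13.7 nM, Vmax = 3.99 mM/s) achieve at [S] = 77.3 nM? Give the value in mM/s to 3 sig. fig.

α = 1 + [I]/Ki = 1 + 2.93/0.605 = 5.843.
For an uncompetitive inhibitor, both parameters are divided by α, giving Vmax/α and Km/α: Km,app = 2.34 nM, Vmax,app = 0.683 mM/s.
v = Vmax,app·[S]/(Km,app + [S]) = 0.683 × 77.3/(2.34 + 77.3) = 0.663 mM/s.

0.663 mM/s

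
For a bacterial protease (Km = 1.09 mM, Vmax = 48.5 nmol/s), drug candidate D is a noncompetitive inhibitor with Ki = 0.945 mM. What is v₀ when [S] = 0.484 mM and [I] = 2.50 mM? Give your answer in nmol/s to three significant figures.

With α = 1 + [I]/Ki = 1 + 2.50/0.945 = 3.646, the noncompetitive rate law is v = (Vmax/α)·[S] / (Km + [S]).
v = (48.5/3.646)×0.484 / (1.09 + 0.484) = 6.439/1.574 = 4.09 nmol/s.

4.09 nmol/s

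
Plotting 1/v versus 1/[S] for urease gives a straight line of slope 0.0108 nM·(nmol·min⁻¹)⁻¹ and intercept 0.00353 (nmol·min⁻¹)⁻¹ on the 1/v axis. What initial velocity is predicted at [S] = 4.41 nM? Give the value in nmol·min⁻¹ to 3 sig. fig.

167 nmol·min⁻¹

The y-intercept is 1/Vmax, so Vmax = 1/0.00353 = 283 nmol·min⁻¹.
The slope is Km/Vmax, so Km = 0.0108 × 283 = 3.06 nM.
Then v = 283 × 4.41/(3.06 + 4.41) = 167 nmol·min⁻¹.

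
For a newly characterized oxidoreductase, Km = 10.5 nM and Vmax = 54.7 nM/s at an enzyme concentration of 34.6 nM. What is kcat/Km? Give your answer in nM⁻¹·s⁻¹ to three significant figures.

kcat = Vmax/[E]total = 54.7/34.6 = 1.58 s⁻¹.
kcat/Km = 1.58/10.5 = 0.151 nM⁻¹·s⁻¹.

0.151 nM⁻¹·s⁻¹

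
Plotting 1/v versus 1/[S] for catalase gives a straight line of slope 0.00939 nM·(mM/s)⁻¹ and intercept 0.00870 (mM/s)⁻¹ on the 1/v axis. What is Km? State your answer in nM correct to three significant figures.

1.08 nM

y-intercept = 1/Vmax ⇒ Vmax = 115 mM/s; slope = Km/Vmax ⇒ Km = slope × Vmax.
Km = 0.00939 × 115 = 1.08 nM.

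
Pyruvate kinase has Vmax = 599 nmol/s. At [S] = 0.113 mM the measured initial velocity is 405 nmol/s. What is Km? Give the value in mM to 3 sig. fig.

From v = Vmax[S]/(Km+[S]), Km = [S](Vmax − v)/v.
Km = 0.113 × (599 − 405) / 405 = 21.92/405 = 0.0541 mM.

0.0541 mM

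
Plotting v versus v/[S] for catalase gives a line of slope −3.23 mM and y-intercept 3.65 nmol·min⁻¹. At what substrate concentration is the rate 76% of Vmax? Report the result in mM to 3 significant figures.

The Eadie–Hofstee slope gives Km = 3.23 mM (slope = −Km).
v/Vmax = [S]/(Km+[S]) = 0.76 ⇒ [S] = Km·0.76/(1−0.76) = 3.23 × 3.167 = 10.2 mM.

10.2 mM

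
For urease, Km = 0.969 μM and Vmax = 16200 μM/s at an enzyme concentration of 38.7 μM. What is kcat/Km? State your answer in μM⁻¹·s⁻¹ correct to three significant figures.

432 μM⁻¹·s⁻¹

kcat = Vmax/[E]total = 16200/38.7 = 419 s⁻¹.
kcat/Km = 419/0.969 = 432 μM⁻¹·s⁻¹.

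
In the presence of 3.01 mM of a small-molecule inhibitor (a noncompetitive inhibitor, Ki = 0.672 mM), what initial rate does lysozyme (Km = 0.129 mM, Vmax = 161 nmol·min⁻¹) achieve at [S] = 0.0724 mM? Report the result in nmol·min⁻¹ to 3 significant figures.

10.6 nmol·min⁻¹

α = 1 + [I]/Ki = 1 + 3.01/0.672 = 5.479.
For a noncompetitive inhibitor, Vmax is reduced to Vmax/α while Km is unchanged: Km,app = 0.129 mM, Vmax,app = 29.4 nmol·min⁻¹.
v = Vmax,app·[S]/(Km,app + [S]) = 29.4 × 0.0724/(0.129 + 0.0724) = 10.6 nmol·min⁻¹.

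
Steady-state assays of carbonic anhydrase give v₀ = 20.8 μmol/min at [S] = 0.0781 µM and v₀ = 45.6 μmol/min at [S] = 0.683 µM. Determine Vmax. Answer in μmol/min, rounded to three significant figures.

53.9 μmol/min

From v = Vmax[S]/(Km+[S]), each point gives Vmax = v(Km+[S])/[S].
Equating: 20.8(Km+0.0781)/0.0781 = 45.6(Km+0.683)/0.683.
266.3·Km + 20.8 = 66.76·Km + 45.6, so (266.3 − 66.76)·Km = 45.6 − 20.8.
Km = 24.80/199.6 = 0.124 µM; then Vmax = 20.8(0.124+0.0781)/0.0781 = 53.9 μmol/min.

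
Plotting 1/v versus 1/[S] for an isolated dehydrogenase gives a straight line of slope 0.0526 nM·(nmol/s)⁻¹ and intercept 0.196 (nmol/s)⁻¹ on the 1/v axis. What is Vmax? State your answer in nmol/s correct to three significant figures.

The y-intercept of a Lineweaver–Burk plot equals 1/Vmax, so Vmax = 1/0.196 = 5.10 nmol/s.

5.10 nmol/s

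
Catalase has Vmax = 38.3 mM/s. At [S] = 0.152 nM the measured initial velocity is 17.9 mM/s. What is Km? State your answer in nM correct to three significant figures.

0.173 nM

From v = Vmax[S]/(Km+[S]), Km = [S](Vmax − v)/v.
Km = 0.152 × (38.3 − 17.9) / 17.9 = 3.101/17.9 = 0.173 nM.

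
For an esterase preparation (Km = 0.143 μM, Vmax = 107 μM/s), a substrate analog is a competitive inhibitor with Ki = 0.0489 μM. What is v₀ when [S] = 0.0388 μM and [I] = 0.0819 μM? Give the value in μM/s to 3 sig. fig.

9.85 μM/s

With α = 1 + [I]/Ki = 1 + 0.0819/0.0489 = 2.675, the competitive rate law is v = Vmax[S] / (αKm + [S]).
v = 107×0.0388 / (2.675×0.143 + 0.0388) = 4.152/0.4213 = 9.85 μM/s.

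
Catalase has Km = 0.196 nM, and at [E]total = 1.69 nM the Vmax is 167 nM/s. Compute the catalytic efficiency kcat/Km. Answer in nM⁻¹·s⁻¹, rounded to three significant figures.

504 nM⁻¹·s⁻¹

kcat = Vmax/[E]total = 167/1.69 = 98.8 s⁻¹.
kcat/Km = 98.8/0.196 = 504 nM⁻¹·s⁻¹.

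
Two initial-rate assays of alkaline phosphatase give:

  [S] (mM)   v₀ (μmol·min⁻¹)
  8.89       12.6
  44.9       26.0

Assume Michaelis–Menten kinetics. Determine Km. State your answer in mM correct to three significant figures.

In reciprocal form, 1/v = (Km/Vmax)·(1/[S]) + 1/Vmax. The two points give (1/[S], 1/v) = (0.1125, 0.07937) and (0.02227, 0.03846).
Slope = (0.07937 − 0.03846)/(0.1125 − 0.02227) = 0.4534; intercept = 0.07937 − 0.4534×0.1125 = 0.02836.
Vmax = 1/intercept = 35.3 μmol·min⁻¹; Km = slope × Vmax = 0.4534 × 35.3 = 16.0 mM.

16.0 mM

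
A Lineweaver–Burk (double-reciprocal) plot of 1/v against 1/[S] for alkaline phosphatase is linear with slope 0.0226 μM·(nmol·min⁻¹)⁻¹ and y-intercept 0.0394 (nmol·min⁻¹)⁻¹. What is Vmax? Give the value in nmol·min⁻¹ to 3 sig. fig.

25.4 nmol·min⁻¹

The y-intercept of a Lineweaver–Burk plot equals 1/Vmax, so Vmax = 1/0.0394 = 25.4 nmol·min⁻¹.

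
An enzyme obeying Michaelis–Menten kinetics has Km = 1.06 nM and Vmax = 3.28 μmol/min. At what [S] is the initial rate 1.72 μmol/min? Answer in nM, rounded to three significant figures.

1.17 nM

Rearranging v = Vmax[S]/(Km+[S]) gives [S] = Km·v/(Vmax − v).
[S] = 1.06 × 1.72 / (3.28 − 1.72) = 1.823/1.560 = 1.17 nM.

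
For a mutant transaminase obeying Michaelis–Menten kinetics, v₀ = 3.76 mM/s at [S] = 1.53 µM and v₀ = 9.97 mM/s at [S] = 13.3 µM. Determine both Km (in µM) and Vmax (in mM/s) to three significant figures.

Km = 3.64 µM; Vmax = 12.7 mM/s

In reciprocal form, 1/v = (Km/Vmax)·(1/[S]) + 1/Vmax. The two points give (1/[S], 1/v) = (0.6536, 0.2660) and (0.07519, 0.1003).
Slope = (0.2660 − 0.1003)/(0.6536 − 0.07519) = 0.2864; intercept = 0.2660 − 0.2864×0.6536 = 0.07877.
Vmax = 1/intercept = 12.7 mM/s; Km = slope × Vmax = 0.2864 × 12.7 = 3.64 µM.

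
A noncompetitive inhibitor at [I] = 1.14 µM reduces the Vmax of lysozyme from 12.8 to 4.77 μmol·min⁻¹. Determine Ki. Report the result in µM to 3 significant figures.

Noncompetitive: Vmax,app = Vmax/α with α = 1 + [I]/Ki.
α = Vmax/Vmax,app = 12.8/4.77 = 2.683.
Since α = 1 + [I]/Ki, [I]/Ki = 2.683 − 1 = 1.683 and Ki = 1.14/1.683 = 0.677 µM.

0.677 µM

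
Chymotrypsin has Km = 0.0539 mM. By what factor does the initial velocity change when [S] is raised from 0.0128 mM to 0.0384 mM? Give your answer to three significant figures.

The fractional saturations are [S]/(Km+[S]) = 0.0128/0.06670 = 0.1919 and 0.0384/0.09230 = 0.4160.
v₂/v₁ is just their ratio: 0.4160/0.1919 = 2.17.

2.17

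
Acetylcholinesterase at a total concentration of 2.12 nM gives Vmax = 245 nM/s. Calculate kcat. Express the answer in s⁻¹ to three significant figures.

kcat = Vmax/[E]total = 245 nM/s / 2.12 nM = 116 s⁻¹.

116 s⁻¹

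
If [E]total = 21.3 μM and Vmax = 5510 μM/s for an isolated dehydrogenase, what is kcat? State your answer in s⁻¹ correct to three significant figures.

259 s⁻¹

kcat = Vmax/[E]total = 5510 μM/s / 21.3 μM = 259 s⁻¹.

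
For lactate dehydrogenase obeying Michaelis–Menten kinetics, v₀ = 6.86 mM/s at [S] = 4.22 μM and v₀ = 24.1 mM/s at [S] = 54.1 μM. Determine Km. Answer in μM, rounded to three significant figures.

From v = Vmax[S]/(Km+[S]), each point gives Vmax = v(Km+[S])/[S].
Equating: 6.86(Km+4.22)/4.22 = 24.1(Km+54.1)/54.1.
1.626·Km + 6.86 = 0.4455·Km + 24.1, so (1.626 − 0.4455)·Km = 24.1 − 6.86.
Km = 17.24/1.180 = 14.6 μM; then Vmax = 6.86(14.6+4.22)/4.22 = 30.6 mM/s.

14.6 μM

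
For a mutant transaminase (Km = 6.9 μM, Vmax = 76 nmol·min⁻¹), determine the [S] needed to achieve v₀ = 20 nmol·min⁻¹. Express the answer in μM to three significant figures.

2.46 μM

Rearranging v = Vmax[S]/(Km+[S]) gives [S] = Km·v/(Vmax − v).
[S] = 6.9 × 20 / (76 − 20) = 138.0/56.00 = 2.46 μM.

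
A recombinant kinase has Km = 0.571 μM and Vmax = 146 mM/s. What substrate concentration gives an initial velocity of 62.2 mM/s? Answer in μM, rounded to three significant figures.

Rearranging v = Vmax[S]/(Km+[S]) gives [S] = Km·v/(Vmax − v).
[S] = 0.571 × 62.2 / (146 − 62.2) = 35.52/83.80 = 0.424 μM.

0.424 μM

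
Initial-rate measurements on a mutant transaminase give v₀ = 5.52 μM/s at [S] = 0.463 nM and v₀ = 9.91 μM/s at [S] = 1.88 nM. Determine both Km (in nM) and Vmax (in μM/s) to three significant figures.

In reciprocal form, 1/v = (Km/Vmax)·(1/[S]) + 1/Vmax. The two points give (1/[S], 1/v) = (2.160, 0.1812) and (0.5319, 0.1009).
Slope = (0.1812 − 0.1009)/(2.160 − 0.5319) = 0.04930; intercept = 0.1812 − 0.04930×2.160 = 0.07469.
Vmax = 1/intercept = 13.4 μM/s; Km = slope × Vmax = 0.04930 × 13.4 = 0.660 nM.

Km = 0.660 nM; Vmax = 13.4 μM/s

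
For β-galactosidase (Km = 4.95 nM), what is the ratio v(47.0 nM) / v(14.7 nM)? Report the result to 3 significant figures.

1.21

The fractional saturations are [S]/(Km+[S]) = 14.7/19.65 = 0.7481 and 47.0/51.95 = 0.9047.
v₂/v₁ is just their ratio: 0.9047/0.7481 = 1.21.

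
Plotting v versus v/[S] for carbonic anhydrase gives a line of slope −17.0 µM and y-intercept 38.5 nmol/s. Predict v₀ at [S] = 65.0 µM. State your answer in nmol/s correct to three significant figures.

In the Eadie–Hofstee form v = Vmax − Km·(v/[S]), the slope is −Km and the intercept is Vmax, so Km = 17.0 µM and Vmax = 38.5 nmol/s.
v = 38.5 × 65.0/(17.0 + 65.0) = 30.5 nmol/s.

30.5 nmol/s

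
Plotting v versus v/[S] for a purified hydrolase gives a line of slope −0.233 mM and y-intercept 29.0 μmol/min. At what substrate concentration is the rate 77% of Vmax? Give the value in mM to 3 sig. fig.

0.780 mM

The Eadie–Hofstee slope gives Km = 0.233 mM (slope = −Km).
v/Vmax = [S]/(Km+[S]) = 0.77 ⇒ [S] = Km·0.77/(1−0.77) = 0.233 × 3.348 = 0.780 mM.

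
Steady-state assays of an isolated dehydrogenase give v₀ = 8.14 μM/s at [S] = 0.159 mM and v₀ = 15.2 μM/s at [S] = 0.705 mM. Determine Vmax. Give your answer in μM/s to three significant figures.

20.3 μM/s

From v = Vmax[S]/(Km+[S]), each point gives Vmax = v(Km+[S])/[S].
Equating: 8.14(Km+0.159)/0.159 = 15.2(Km+0.705)/0.705.
51.19·Km + 8.14 = 21.56·Km + 15.2, so (51.19 − 21.56)·Km = 15.2 − 8.14.
Km = 7.060/29.63 = 0.238 mM; then Vmax = 8.14(0.238+0.159)/0.159 = 20.3 μM/s.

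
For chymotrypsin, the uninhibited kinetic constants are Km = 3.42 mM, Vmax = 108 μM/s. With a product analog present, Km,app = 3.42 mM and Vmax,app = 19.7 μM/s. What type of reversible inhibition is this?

Vmax decreases (108 → 19.7 μM/s) while Km is unchanged — pure noncompetitive inhibition.

noncompetitive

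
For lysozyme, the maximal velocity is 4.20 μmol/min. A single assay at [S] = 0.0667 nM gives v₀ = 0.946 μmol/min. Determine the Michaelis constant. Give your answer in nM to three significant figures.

From v = Vmax[S]/(Km+[S]), Km = [S](Vmax − v)/v.
Km = 0.0667 × (4.20 − 0.946) / 0.946 = 0.2170/0.946 = 0.229 nM.

0.229 nM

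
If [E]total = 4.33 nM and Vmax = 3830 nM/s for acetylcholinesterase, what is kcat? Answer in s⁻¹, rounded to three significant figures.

kcat = Vmax/[E]total = 3830 nM/s / 4.33 nM = 885 s⁻¹.

885 s⁻¹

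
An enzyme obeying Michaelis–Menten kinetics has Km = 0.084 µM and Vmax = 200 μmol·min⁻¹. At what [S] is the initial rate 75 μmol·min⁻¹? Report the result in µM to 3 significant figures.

Rearranging v = Vmax[S]/(Km+[S]) gives [S] = Km·v/(Vmax − v).
[S] = 0.084 × 75 / (200 − 75) = 6.300/125.0 = 0.0504 µM.

0.0504 µM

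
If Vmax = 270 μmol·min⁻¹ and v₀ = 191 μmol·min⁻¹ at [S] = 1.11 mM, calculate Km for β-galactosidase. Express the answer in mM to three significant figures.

v/Vmax = 191/270 = 0.7074 = [S]/(Km+[S]).
So Km + [S] = [S]/0.7074 = 1.569 mM, giving Km = 1.569 − 1.11 = 0.459 mM.

0.459 mM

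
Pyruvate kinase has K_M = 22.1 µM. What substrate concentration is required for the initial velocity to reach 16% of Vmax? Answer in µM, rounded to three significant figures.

v/Vmax = [S]/(Km+[S]) = 0.16, so [S] = Km·0.16/(1 − 0.16) = 22.1 × 0.1905.
[S] = 4.21 µM.

4.21 µM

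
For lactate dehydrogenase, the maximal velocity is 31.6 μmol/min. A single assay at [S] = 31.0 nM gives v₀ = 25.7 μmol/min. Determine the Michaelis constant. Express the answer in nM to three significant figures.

7.12 nM

From v = Vmax[S]/(Km+[S]), Km = [S](Vmax − v)/v.
Km = 31.0 × (31.6 − 25.7) / 25.7 = 182.9/25.7 = 7.12 nM.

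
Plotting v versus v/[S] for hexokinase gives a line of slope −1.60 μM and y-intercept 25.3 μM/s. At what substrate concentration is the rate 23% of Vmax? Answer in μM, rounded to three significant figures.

The Eadie–Hofstee slope gives Km = 1.60 μM (slope = −Km).
v/Vmax = [S]/(Km+[S]) = 0.23 ⇒ [S] = Km·0.23/(1−0.23) = 1.60 × 0.2987 = 0.478 μM.

0.478 μM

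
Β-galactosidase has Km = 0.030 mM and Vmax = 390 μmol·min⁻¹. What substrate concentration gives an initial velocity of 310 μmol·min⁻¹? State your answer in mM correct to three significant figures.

0.116 mM

Rearranging v = Vmax[S]/(Km+[S]) gives [S] = Km·v/(Vmax − v).
[S] = 0.030 × 310 / (390 − 310) = 9.300/80.00 = 0.116 mM.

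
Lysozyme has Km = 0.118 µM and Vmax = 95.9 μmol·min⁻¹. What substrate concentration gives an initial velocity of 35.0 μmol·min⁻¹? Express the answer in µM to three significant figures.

Rearranging v = Vmax[S]/(Km+[S]) gives [S] = Km·v/(Vmax − v).
[S] = 0.118 × 35.0 / (95.9 − 35.0) = 4.130/60.90 = 0.0678 µM.

0.0678 µM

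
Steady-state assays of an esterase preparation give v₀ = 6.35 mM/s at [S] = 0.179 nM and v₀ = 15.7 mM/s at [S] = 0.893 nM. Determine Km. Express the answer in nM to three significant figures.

From v = Vmax[S]/(Km+[S]), each point gives Vmax = v(Km+[S])/[S].
Equating: 6.35(Km+0.179)/0.179 = 15.7(Km+0.893)/0.893.
35.47·Km + 6.35 = 17.58·Km + 15.7, so (35.47 − 17.58)·Km = 15.7 − 6.35.
Km = 9.350/17.89 = 0.523 nM; then Vmax = 6.35(0.523+0.179)/0.179 = 24.9 mM/s.

0.523 nM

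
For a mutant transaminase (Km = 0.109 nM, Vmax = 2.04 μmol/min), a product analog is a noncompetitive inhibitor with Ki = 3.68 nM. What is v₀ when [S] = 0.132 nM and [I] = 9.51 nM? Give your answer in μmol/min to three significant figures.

α = 1 + [I]/Ki = 1 + 9.51/3.68 = 3.584.
For a noncompetitive inhibitor, Vmax is reduced to Vmax/α while Km is unchanged: Km,app = 0.109 nM, Vmax,app = 0.569 μmol/min.
v = Vmax,app·[S]/(Km,app + [S]) = 0.569 × 0.132/(0.109 + 0.132) = 0.312 μmol/min.

0.312 μmol/min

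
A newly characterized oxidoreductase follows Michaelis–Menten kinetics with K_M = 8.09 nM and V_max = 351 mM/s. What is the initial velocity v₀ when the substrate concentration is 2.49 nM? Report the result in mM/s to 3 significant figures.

82.6 mM/s

v = Vmax·[S]/(Km + [S]) = 351 × 2.49 / (8.09 + 2.49)
  = 874.0 / 10.58 = 82.6 mM/s.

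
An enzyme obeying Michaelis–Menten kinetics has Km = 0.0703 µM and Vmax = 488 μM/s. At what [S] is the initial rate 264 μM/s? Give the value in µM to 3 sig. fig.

0.0829 µM

Rearranging v = Vmax[S]/(Km+[S]) gives [S] = Km·v/(Vmax − v).
[S] = 0.0703 × 264 / (488 − 264) = 18.56/224.0 = 0.0829 µM.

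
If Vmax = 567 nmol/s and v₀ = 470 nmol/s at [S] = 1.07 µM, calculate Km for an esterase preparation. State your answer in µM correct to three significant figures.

v/Vmax = 470/567 = 0.8289 = [S]/(Km+[S]).
So Km + [S] = [S]/0.8289 = 1.291 µM, giving Km = 1.291 − 1.07 = 0.221 µM.

0.221 µM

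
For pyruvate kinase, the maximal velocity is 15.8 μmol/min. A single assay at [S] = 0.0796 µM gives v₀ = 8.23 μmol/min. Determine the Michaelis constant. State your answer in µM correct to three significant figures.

0.0732 µM

v/Vmax = 8.23/15.8 = 0.5209 = [S]/(Km+[S]).
So Km + [S] = [S]/0.5209 = 0.1528 µM, giving Km = 0.1528 − 0.0796 = 0.0732 µM.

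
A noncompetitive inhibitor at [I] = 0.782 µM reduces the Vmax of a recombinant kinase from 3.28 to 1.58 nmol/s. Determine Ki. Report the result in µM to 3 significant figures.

0.727 µM

Noncompetitive: Vmax,app = Vmax/α with α = 1 + [I]/Ki.
α = Vmax/Vmax,app = 3.28/1.58 = 2.076.
Ki = [I]/(α − 1) = 0.782/1.076 = 0.727 µM.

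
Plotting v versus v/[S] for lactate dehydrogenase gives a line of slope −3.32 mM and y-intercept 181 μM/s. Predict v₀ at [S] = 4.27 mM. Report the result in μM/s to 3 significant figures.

In the Eadie–Hofstee form v = Vmax − Km·(v/[S]), the slope is −Km and the intercept is Vmax, so Km = 3.32 mM and Vmax = 181 μM/s.
v = 181 × 4.27/(3.32 + 4.27) = 102 μM/s.

102 μM/s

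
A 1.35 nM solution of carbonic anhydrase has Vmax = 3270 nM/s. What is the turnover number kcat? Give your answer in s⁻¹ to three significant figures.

kcat = Vmax/[E]total = 3270 nM/s / 1.35 nM = 2420 s⁻¹.

2420 s⁻¹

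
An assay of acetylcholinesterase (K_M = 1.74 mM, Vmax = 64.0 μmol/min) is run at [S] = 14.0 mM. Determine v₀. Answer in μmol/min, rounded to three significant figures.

[S]/(Km+[S]) = 14.0/15.74 = 0.8895, the fractional saturation.
v = 0.8895 × Vmax = 0.8895 × 64.0 = 56.9 μmol/min.

56.9 μmol/min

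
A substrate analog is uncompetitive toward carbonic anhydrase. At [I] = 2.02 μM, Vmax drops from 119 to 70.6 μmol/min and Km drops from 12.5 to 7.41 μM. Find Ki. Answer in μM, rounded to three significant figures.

Uncompetitive: Vmax,app = Vmax/α (and Km,app = Km/α) with α = 1 + [I]/Ki.
α = Vmax/Vmax,app = 119/70.6 = 1.686.
Since α = 1 + [I]/Ki, [I]/Ki = 1.686 − 1 = 0.6856 and Ki = 2.02/0.6856 = 2.95 μM.

2.95 μM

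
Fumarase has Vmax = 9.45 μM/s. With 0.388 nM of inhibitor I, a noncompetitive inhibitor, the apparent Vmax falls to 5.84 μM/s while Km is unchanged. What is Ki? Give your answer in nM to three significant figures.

0.628 nM

Noncompetitive: Vmax,app = Vmax/α with α = 1 + [I]/Ki.
α = Vmax/Vmax,app = 9.45/5.84 = 1.618.
Ki = [I]/(α − 1) = 0.388/0.6182 = 0.628 nM.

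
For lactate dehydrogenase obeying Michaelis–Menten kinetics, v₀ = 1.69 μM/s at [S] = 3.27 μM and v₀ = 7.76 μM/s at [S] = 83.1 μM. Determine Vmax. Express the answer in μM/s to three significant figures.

In reciprocal form, 1/v = (Km/Vmax)·(1/[S]) + 1/Vmax. The two points give (1/[S], 1/v) = (0.3058, 0.5917) and (0.01203, 0.1289).
Slope = (0.5917 − 0.1289)/(0.3058 − 0.01203) = 1.576; intercept = 0.5917 − 1.576×0.3058 = 0.1099.
Vmax = 1/intercept = 9.10 μM/s; Km = slope × Vmax = 1.576 × 9.10 = 14.3 μM.

9.10 μM/s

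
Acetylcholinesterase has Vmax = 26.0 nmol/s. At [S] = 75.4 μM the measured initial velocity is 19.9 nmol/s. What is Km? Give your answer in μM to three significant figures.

23.1 μM

v/Vmax = 19.9/26.0 = 0.7654 = [S]/(Km+[S]).
So Km + [S] = [S]/0.7654 = 98.51 μM, giving Km = 98.51 − 75.4 = 23.1 μM.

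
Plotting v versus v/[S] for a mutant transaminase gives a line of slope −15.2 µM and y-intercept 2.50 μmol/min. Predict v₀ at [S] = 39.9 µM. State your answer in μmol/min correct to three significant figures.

In the Eadie–Hofstee form v = Vmax − Km·(v/[S]), the slope is −Km and the intercept is Vmax, so Km = 15.2 µM and Vmax = 2.50 μmol/min.
v = 2.50 × 39.9/(15.2 + 39.9) = 1.81 μmol/min.

1.81 μmol/min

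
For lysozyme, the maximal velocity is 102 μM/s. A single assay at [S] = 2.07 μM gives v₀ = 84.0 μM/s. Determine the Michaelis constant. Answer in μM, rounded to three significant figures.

0.444 μM

v/Vmax = 84.0/102 = 0.8235 = [S]/(Km+[S]).
So Km + [S] = [S]/0.8235 = 2.514 μM, giving Km = 2.514 − 2.07 = 0.444 μM.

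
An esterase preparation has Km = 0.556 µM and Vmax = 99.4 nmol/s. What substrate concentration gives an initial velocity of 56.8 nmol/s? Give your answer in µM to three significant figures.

0.741 µM

The required fractional saturation is v/Vmax = 56.8/99.4 = 0.5714.
Then [S]/(Km+[S]) = 0.5714 ⇒ [S] = 0.556 × 0.5714/(1 − 0.5714) = 0.741 µM.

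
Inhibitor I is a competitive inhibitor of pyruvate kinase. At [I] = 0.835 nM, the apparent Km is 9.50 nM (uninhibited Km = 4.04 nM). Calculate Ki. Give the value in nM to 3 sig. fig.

0.618 nM

Competitive: Km,app = α·Km with α = 1 + [I]/Ki.
α = Km,app/Km = 9.50/4.04 = 2.351.
Ki = [I]/(α − 1) = 0.835/1.351 = 0.618 nM.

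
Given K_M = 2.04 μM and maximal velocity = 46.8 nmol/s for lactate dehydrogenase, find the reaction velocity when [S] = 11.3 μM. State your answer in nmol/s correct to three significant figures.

39.6 nmol/s

[S]/(Km+[S]) = 11.3/13.34 = 0.8471, the fractional saturation.
v = 0.8471 × Vmax = 0.8471 × 46.8 = 39.6 nmol/s.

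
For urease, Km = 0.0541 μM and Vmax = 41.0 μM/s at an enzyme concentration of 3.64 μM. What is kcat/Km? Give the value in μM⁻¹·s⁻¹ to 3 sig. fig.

208 μM⁻¹·s⁻¹

kcat = Vmax/[E]total = 41.0/3.64 = 11.3 s⁻¹.
kcat/Km = 11.3/0.0541 = 208 μM⁻¹·s⁻¹.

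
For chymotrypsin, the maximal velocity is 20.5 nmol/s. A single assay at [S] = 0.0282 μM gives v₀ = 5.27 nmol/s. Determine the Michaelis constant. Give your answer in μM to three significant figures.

0.0815 μM

From v = Vmax[S]/(Km+[S]), Km = [S](Vmax − v)/v.
Km = 0.0282 × (20.5 − 5.27) / 5.27 = 0.4295/5.27 = 0.0815 μM.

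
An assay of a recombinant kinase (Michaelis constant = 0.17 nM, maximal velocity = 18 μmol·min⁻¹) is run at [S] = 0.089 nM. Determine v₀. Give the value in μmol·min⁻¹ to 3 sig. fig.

6.19 μmol·min⁻¹

v = Vmax·[S]/(Km + [S]) = 18 × 0.089 / (0.17 + 0.089)
  = 1.602 / 0.2590 = 6.19 μmol·min⁻¹.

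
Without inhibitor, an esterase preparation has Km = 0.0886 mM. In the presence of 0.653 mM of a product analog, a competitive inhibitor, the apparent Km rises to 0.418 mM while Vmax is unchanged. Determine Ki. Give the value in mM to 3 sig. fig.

0.176 mM

Competitive: Km,app = α·Km with α = 1 + [I]/Ki.
α = Km,app/Km = 0.418/0.0886 = 4.718.
Ki = [I]/(α − 1) = 0.653/3.718 = 0.176 mM.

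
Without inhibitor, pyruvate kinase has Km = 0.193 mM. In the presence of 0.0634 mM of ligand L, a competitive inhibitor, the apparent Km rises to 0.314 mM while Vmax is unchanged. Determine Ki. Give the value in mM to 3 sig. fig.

Competitive: Km,app = α·Km with α = 1 + [I]/Ki.
α = Km,app/Km = 0.314/0.193 = 1.627.
Ki = [I]/(α − 1) = 0.0634/0.6269 = 0.101 mM.

0.101 mM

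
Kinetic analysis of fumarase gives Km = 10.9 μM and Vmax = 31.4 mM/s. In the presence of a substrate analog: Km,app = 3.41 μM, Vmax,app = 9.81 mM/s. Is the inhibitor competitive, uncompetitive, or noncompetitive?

Both Km and Vmax decrease by the same factor (~3.20-fold) — characteristic of uncompetitive inhibition.

uncompetitive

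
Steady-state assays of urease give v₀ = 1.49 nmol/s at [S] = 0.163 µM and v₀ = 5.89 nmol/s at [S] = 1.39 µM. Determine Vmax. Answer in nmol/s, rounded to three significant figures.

9.69 nmol/s

In reciprocal form, 1/v = (Km/Vmax)·(1/[S]) + 1/Vmax. The two points give (1/[S], 1/v) = (6.135, 0.6711) and (0.7194, 0.1698).
Slope = (0.6711 − 0.1698)/(6.135 − 0.7194) = 0.09258; intercept = 0.6711 − 0.09258×6.135 = 0.1032.
Vmax = 1/intercept = 9.69 nmol/s; Km = slope × Vmax = 0.09258 × 9.69 = 0.897 µM.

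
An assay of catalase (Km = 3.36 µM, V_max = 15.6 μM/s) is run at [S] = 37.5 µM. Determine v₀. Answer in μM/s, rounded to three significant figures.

[S]/(Km+[S]) = 37.5/40.86 = 0.9178, the fractional saturation.
v = 0.9178 × Vmax = 0.9178 × 15.6 = 14.3 μM/s.

14.3 μM/s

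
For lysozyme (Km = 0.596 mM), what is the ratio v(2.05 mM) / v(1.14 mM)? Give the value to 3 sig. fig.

1.18

Since Vmax cancels, v₂/v₁ = [S]₂(Km+[S]₁) / [S]₁(Km+[S]₂).
= 2.05×(0.596+1.14) / (1.14×(0.596+2.05)) = 3.559/3.016 = 1.18.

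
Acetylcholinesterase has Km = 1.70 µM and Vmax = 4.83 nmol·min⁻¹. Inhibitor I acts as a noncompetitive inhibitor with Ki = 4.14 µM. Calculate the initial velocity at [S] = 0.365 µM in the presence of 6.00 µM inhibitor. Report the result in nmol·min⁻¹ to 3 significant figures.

With α = 1 + [I]/Ki = 1 + 6.00/4.14 = 2.449, the noncompetitive rate law is v = (Vmax/α)·[S] / (Km + [S]).
v = (4.83/2.449)×0.365 / (1.70 + 0.365) = 0.7198/2.065 = 0.349 nmol·min⁻¹.

0.349 nmol·min⁻¹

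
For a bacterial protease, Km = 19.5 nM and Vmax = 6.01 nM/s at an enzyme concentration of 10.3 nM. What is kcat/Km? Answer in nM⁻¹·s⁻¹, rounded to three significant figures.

0.0299 nM⁻¹·s⁻¹

kcat = Vmax/[E]total = 6.01/10.3 = 0.583 s⁻¹.
kcat/Km = 0.583/19.5 = 0.0299 nM⁻¹·s⁻¹.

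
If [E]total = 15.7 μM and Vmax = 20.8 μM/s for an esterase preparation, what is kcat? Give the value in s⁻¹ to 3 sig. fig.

kcat = Vmax/[E]total = 20.8 μM/s / 15.7 μM = 1.32 s⁻¹.

1.32 s⁻¹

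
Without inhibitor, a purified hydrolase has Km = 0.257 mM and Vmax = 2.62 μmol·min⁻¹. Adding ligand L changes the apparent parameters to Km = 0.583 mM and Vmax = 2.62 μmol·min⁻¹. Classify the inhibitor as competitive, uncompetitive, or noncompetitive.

competitive

Km increases (0.257 → 0.583 mM) while Vmax is unchanged — the hallmark of competitive inhibition.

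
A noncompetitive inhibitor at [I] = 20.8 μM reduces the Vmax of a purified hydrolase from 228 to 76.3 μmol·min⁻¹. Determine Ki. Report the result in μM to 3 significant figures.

Noncompetitive: Vmax,app = Vmax/α with α = 1 + [I]/Ki.
α = Vmax/Vmax,app = 228/76.3 = 2.988.
Since α = 1 + [I]/Ki, [I]/Ki = 2.988 − 1 = 1.988 and Ki = 20.8/1.988 = 10.5 μM.

10.5 μM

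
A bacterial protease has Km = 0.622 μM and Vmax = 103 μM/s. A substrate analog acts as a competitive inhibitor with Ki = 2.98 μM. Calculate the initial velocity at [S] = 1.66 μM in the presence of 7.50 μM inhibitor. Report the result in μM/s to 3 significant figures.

44.4 μM/s

α = 1 + [I]/Ki = 1 + 7.50/2.98 = 3.517.
For a competitive inhibitor, Vmax is unchanged and the apparent Km becomes α·Km: Km,app = 2.19 μM, Vmax,app = 103 μM/s.
v = Vmax,app·[S]/(Km,app + [S]) = 103 × 1.66/(2.19 + 1.66) = 44.4 μM/s.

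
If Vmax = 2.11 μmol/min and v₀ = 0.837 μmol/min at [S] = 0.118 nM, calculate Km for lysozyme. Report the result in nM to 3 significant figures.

From v = Vmax[S]/(Km+[S]), Km = [S](Vmax − v)/v.
Km = 0.118 × (2.11 − 0.837) / 0.837 = 0.1502/0.837 = 0.179 nM.

0.179 nM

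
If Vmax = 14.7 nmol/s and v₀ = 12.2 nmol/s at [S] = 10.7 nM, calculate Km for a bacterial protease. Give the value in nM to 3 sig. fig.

2.19 nM

From v = Vmax[S]/(Km+[S]), Km = [S](Vmax − v)/v.
Km = 10.7 × (14.7 − 12.2) / 12.2 = 26.75/12.2 = 2.19 nM.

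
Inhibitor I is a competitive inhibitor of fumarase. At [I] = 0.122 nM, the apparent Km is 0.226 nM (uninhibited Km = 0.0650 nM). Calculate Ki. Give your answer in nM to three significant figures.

0.0493 nM

Competitive: Km,app = α·Km with α = 1 + [I]/Ki.
α = Km,app/Km = 0.226/0.0650 = 3.477.
Since α = 1 + [I]/Ki, [I]/Ki = 3.477 − 1 = 2.477 and Ki = 0.122/2.477 = 0.0493 nM.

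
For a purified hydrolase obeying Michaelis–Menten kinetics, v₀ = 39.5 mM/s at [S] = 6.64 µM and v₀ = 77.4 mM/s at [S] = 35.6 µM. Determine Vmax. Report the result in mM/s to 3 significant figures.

99.2 mM/s

In reciprocal form, 1/v = (Km/Vmax)·(1/[S]) + 1/Vmax. The two points give (1/[S], 1/v) = (0.1506, 0.02532) and (0.02809, 0.01292).
Slope = (0.02532 − 0.01292)/(0.1506 − 0.02809) = 0.1012; intercept = 0.02532 − 0.1012×0.1506 = 0.01008.
Vmax = 1/intercept = 99.2 mM/s; Km = slope × Vmax = 0.1012 × 99.2 = 10.0 µM.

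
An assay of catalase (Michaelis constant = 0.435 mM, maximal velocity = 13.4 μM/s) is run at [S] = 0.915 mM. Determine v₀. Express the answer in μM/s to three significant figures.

9.08 μM/s

v = Vmax·[S]/(Km + [S]) = 13.4 × 0.915 / (0.435 + 0.915)
  = 12.26 / 1.350 = 9.08 μM/s.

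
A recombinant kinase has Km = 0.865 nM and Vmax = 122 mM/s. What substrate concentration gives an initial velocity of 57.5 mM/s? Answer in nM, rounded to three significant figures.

0.771 nM

The required fractional saturation is v/Vmax = 57.5/122 = 0.4713.
Then [S]/(Km+[S]) = 0.4713 ⇒ [S] = 0.865 × 0.4713/(1 − 0.4713) = 0.771 nM.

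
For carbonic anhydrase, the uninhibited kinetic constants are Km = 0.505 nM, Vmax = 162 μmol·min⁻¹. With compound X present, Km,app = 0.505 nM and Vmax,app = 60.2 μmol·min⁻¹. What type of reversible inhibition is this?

Vmax decreases (162 → 60.2 μmol·min⁻¹) while Km is unchanged — pure noncompetitive inhibition.

noncompetitive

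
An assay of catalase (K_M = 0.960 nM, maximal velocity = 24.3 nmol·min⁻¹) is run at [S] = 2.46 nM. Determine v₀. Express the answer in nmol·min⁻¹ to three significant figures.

v = Vmax·[S]/(Km + [S]) = 24.3 × 2.46 / (0.960 + 2.46)
  = 59.78 / 3.420 = 17.5 nmol·min⁻¹.

17.5 nmol·min⁻¹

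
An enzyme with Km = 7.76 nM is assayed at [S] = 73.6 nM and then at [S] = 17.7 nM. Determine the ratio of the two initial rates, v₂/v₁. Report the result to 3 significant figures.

0.769

Since Vmax cancels, v₂/v₁ = [S]₂(Km+[S]₁) / [S]₁(Km+[S]₂).
= 17.7×(7.76+73.6) / (73.6×(7.76+17.7)) = 1440/1874 = 0.769.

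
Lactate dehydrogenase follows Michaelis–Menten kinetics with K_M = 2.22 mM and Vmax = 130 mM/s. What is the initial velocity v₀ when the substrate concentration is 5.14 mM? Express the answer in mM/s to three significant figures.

v = Vmax·[S]/(Km + [S]) = 130 × 5.14 / (2.22 + 5.14)
  = 668.2 / 7.360 = 90.8 mM/s.

90.8 mM/s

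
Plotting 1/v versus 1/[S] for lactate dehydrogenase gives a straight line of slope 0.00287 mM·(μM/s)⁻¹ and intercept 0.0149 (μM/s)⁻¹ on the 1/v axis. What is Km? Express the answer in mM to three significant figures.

0.193 mM

y-intercept = 1/Vmax ⇒ Vmax = 67.1 μM/s; slope = Km/Vmax ⇒ Km = slope × Vmax.
Km = 0.00287 × 67.1 = 0.193 mM.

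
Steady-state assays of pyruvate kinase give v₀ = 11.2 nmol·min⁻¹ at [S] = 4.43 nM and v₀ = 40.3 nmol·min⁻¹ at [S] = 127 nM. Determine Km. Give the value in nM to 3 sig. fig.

In reciprocal form, 1/v = (Km/Vmax)·(1/[S]) + 1/Vmax. The two points give (1/[S], 1/v) = (0.2257, 0.08929) and (0.007874, 0.02481).
Slope = (0.08929 − 0.02481)/(0.2257 − 0.007874) = 0.2959; intercept = 0.08929 − 0.2959×0.2257 = 0.02248.
Vmax = 1/intercept = 44.5 nmol·min⁻¹; Km = slope × Vmax = 0.2959 × 44.5 = 13.2 nM.

13.2 nM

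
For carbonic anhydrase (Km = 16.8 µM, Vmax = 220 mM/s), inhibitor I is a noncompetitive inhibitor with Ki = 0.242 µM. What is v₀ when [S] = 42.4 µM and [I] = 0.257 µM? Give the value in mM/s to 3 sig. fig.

α = 1 + [I]/Ki = 1 + 0.257/0.242 = 2.062.
For a noncompetitive inhibitor, Vmax is reduced to Vmax/α while Km is unchanged: Km,app = 16.8 µM, Vmax,app = 107 mM/s.
v = Vmax,app·[S]/(Km,app + [S]) = 107 × 42.4/(16.8 + 42.4) = 76.4 mM/s.

76.4 mM/s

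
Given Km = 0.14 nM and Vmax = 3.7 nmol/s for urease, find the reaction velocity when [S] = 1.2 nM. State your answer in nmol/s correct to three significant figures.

[S]/(Km+[S]) = 1.2/1.340 = 0.8955, the fractional saturation.
v = 0.8955 × Vmax = 0.8955 × 3.7 = 3.31 nmol/s.

3.31 nmol/s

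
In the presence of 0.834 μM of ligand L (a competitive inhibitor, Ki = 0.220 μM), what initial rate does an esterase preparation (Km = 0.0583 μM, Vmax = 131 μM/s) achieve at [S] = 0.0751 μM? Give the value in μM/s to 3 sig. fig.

With α = 1 + [I]/Ki = 1 + 0.834/0.220 = 4.791, the competitive rate law is v = Vmax[S] / (αKm + [S]).
v = 131×0.0751 / (4.791×0.0583 + 0.0751) = 9.838/0.3544 = 27.8 μM/s.

27.8 μM/s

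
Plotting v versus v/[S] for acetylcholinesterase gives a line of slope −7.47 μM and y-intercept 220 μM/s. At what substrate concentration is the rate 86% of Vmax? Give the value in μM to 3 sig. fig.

45.9 μM

The Eadie–Hofstee slope gives Km = 7.47 μM (slope = −Km).
v/Vmax = [S]/(Km+[S]) = 0.86 ⇒ [S] = Km·0.86/(1−0.86) = 7.47 × 6.143 = 45.9 μM.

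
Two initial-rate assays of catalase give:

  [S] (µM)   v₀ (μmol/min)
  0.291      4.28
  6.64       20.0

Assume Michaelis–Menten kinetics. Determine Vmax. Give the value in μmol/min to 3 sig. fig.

From v = Vmax[S]/(Km+[S]), each point gives Vmax = v(Km+[S])/[S].
Equating: 4.28(Km+0.291)/0.291 = 20.0(Km+6.64)/6.64.
14.71·Km + 4.28 = 3.012·Km + 20.0, so (14.71 − 3.012)·Km = 20.0 − 4.28.
Km = 15.72/11.70 = 1.34 µM; then Vmax = 4.28(1.34+0.291)/0.291 = 24.0 μmol/min.

24.0 μmol/min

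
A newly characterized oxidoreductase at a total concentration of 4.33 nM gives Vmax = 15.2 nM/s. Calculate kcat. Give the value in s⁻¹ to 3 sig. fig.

3.51 s⁻¹

kcat = Vmax/[E]total = 15.2 nM/s / 4.33 nM = 3.51 s⁻¹.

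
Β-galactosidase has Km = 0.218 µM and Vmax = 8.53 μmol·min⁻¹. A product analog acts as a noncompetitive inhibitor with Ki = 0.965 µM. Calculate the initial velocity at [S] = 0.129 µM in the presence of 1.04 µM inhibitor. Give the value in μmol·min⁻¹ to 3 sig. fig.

α = 1 + [I]/Ki = 1 + 1.04/0.965 = 2.078.
For a noncompetitive inhibitor, Vmax is reduced to Vmax/α while Km is unchanged: Km,app = 0.218 µM, Vmax,app = 4.11 μmol·min⁻¹.
v = Vmax,app·[S]/(Km,app + [S]) = 4.11 × 0.129/(0.218 + 0.129) = 1.53 μmol·min⁻¹.

1.53 μmol·min⁻¹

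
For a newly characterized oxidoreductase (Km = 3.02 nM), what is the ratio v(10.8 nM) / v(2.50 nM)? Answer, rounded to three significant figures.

1.73

The fractional saturations are [S]/(Km+[S]) = 2.50/5.520 = 0.4529 and 10.8/13.82 = 0.7815.
v₂/v₁ is just their ratio: 0.7815/0.4529 = 1.73.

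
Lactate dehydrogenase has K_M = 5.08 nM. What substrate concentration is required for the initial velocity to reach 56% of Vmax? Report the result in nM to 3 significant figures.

6.47 nM

v/Vmax = [S]/(Km+[S]) = 0.56, so [S] = Km·0.56/(1 − 0.56) = 5.08 × 1.273.
[S] = 6.47 nM.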